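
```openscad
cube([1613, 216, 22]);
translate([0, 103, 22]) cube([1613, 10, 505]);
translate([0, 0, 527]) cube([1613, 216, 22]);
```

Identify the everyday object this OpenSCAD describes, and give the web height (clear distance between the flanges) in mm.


An I-beam. The web height is 505 mm.

Two wide flanges with a thin centred web — an I-beam. Overall 549 mm minus two 22 mm flanges gives a web of 549 − 2·22 = 505 mm.


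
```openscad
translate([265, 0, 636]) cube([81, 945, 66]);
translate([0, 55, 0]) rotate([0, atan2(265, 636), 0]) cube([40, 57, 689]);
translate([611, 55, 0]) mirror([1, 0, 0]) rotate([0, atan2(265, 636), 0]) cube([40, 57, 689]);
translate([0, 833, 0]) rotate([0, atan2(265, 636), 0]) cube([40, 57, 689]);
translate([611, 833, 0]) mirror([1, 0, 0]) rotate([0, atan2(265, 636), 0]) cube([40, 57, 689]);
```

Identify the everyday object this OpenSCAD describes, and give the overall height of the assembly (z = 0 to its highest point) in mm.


A sawhorse. The overall height is 702 mm.

A beam across two mirrored pairs of raked legs — a sawhorse. The beam's underside is at z = 636 (matching the legs' vertical rise in atan2(265, 636)) and the beam is 66 mm tall, so its top is at 636 + 66 = 702 mm. The raked legs top out at the beam's underside, so that is the highest point.


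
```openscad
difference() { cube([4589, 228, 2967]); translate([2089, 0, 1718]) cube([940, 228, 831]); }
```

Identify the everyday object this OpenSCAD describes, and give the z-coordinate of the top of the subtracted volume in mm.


A wall with a window opening. The window head height is 2549 mm.

A wall with a rectangular opening subtracted — a window. Sill at z = 1718, opening 831 mm tall, so the head is at 1718 + 831 = 2549 mm.


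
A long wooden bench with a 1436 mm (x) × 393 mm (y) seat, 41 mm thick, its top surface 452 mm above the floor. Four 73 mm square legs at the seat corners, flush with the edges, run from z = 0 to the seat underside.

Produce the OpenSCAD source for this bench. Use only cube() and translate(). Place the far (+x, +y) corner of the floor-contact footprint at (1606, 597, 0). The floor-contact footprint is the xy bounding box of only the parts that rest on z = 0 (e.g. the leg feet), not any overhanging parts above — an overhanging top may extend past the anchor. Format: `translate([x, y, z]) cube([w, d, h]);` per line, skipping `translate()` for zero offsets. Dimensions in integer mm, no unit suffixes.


translate([170, 204, 411]) cube([1436, 393, 41]);
translate([170, 204, 0]) cube([73, 73, 411]);
translate([170, 524, 0]) cube([73, 73, 411]);
translate([1533, 204, 0]) cube([73, 73, 411]);
translate([1533, 524, 0]) cube([73, 73, 411]);


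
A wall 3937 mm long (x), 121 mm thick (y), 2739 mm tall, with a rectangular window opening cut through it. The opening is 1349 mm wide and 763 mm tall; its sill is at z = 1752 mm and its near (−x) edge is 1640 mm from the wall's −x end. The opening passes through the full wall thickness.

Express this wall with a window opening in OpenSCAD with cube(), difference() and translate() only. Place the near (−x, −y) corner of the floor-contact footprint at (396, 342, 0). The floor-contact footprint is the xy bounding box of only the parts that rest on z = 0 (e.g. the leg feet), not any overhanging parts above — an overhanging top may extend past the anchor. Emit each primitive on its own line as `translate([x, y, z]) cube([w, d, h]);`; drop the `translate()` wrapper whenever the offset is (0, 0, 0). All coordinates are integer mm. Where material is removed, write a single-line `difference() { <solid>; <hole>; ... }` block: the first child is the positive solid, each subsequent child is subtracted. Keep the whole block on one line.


difference() { translate([396, 342, 0]) cube([3937, 121, 2739]); translate([2036, 342, 1752]) cube([1349, 121, 763]); }


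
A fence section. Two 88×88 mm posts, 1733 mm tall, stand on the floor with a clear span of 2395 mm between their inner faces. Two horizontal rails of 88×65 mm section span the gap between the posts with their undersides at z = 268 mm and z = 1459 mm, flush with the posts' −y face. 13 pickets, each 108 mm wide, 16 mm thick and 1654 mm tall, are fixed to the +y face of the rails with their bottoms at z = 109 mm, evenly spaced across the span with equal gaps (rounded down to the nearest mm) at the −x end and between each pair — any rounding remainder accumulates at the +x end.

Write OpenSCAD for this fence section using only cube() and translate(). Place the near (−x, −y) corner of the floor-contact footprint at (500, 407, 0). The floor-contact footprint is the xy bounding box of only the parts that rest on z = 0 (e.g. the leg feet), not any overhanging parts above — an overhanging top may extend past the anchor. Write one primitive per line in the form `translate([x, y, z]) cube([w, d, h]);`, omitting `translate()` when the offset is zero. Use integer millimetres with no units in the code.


translate([500, 407, 0]) cube([88, 88, 1733]);
translate([2983, 407, 0]) cube([88, 88, 1733]);
translate([588, 407, 268]) cube([2395, 88, 65]);
translate([588, 407, 1459]) cube([2395, 88, 65]);
translate([658, 495, 109]) cube([108, 16, 1654]);
translate([836, 495, 109]) cube([108, 16, 1654]);
translate([1014, 495, 109]) cube([108, 16, 1654]);
translate([1192, 495, 109]) cube([108, 16, 1654]);
translate([1370, 495, 109]) cube([108, 16, 1654]);
translate([1548, 495, 109]) cube([108, 16, 1654]);
translate([1726, 495, 109]) cube([108, 16, 1654]);
translate([1904, 495, 109]) cube([108, 16, 1654]);
translate([2082, 495, 109]) cube([108, 16, 1654]);
translate([2260, 495, 109]) cube([108, 16, 1654]);
translate([2438, 495, 109]) cube([108, 16, 1654]);
translate([2616, 495, 109]) cube([108, 16, 1654]);
translate([2794, 495, 109]) cube([108, 16, 1654]);


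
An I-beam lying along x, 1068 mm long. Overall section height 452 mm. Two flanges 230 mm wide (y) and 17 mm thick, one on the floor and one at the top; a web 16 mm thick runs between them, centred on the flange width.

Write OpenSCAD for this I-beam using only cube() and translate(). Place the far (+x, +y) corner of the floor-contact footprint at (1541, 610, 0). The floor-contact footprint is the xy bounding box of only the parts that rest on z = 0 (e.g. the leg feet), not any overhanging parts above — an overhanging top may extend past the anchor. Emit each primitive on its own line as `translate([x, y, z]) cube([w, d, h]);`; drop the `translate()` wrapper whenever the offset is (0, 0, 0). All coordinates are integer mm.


translate([473, 380, 0]) cube([1068, 230, 17]);
translate([473, 487, 17]) cube([1068, 16, 418]);
translate([473, 380, 435]) cube([1068, 230, 17]);


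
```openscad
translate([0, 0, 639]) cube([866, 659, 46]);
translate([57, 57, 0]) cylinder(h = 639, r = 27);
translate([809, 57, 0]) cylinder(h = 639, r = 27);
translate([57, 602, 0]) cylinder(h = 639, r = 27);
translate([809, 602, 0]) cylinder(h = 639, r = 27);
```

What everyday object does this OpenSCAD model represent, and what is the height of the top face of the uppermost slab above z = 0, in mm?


A table. The table height is 685 mm.

A 866×659×46 slab sits at z = 639 on four Ø54 mm round legs — a table. The top surface is at 639 + 46 = 685 mm.


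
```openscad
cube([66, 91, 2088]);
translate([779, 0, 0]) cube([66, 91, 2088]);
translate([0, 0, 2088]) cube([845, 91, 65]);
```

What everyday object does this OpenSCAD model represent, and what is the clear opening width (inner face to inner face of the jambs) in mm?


A door frame. The clear opening width is 713 mm.

Two 2088 mm tall posts with a header on top — a door frame. The left jamb is 66 mm wide at x = 0; the right jamb starts at x = 779. The clear opening is 779 − 66 = 713 mm.


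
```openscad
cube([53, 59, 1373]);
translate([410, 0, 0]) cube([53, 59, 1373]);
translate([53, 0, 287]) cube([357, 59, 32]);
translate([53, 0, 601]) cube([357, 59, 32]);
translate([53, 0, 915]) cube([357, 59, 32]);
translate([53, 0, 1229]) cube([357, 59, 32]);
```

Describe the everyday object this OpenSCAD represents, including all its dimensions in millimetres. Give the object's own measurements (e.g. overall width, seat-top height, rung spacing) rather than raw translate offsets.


A straight ladder. Two 53×59 mm vertical rails, 1373 mm tall, stand 463 mm apart (outside-to-outside) with their front faces coplanar on the −y side. 4 rungs, each 59 mm deep and 32 mm tall, span between the inner faces of the rails, front faces flush with the rails. The lowest rung's underside is at z = 287 mm and rungs are spaced 314 mm apart (underside to underside).


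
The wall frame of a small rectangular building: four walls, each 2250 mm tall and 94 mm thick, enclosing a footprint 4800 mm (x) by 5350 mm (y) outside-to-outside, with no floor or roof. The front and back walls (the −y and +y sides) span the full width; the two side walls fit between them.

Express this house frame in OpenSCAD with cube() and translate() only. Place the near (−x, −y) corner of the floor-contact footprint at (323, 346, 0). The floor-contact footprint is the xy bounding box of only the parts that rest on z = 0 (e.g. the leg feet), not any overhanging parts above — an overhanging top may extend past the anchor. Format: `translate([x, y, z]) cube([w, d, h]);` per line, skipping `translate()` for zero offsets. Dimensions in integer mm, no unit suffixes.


translate([323, 346, 0]) cube([4800, 94, 2250]);
translate([323, 5602, 0]) cube([4800, 94, 2250]);
translate([323, 440, 0]) cube([94, 5162, 2250]);
translate([5029, 440, 0]) cube([94, 5162, 2250]);


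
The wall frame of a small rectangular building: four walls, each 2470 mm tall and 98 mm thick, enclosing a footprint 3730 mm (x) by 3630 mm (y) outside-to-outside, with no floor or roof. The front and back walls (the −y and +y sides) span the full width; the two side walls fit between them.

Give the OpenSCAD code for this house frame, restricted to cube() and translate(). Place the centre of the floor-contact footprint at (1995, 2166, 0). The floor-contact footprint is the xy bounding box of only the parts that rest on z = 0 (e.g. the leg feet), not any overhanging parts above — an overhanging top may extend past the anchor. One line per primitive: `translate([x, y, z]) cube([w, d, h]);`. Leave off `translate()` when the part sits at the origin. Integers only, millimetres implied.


translate([130, 351, 0]) cube([3730, 98, 2470]);
translate([130, 3883, 0]) cube([3730, 98, 2470]);
translate([130, 449, 0]) cube([98, 3434, 2470]);
translate([3762, 449, 0]) cube([98, 3434, 2470]);


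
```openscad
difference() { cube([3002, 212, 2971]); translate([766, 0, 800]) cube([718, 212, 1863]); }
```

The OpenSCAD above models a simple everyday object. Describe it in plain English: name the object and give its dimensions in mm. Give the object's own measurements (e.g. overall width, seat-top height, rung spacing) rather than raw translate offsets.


A wall 3002 mm long (x), 212 mm thick (y), 2971 mm tall, with a rectangular window opening cut through it. The opening is 718 mm wide and 1863 mm tall; its sill is at z = 800 mm and its near (−x) edge is 766 mm from the wall's −x end. The opening passes through the full wall thickness.


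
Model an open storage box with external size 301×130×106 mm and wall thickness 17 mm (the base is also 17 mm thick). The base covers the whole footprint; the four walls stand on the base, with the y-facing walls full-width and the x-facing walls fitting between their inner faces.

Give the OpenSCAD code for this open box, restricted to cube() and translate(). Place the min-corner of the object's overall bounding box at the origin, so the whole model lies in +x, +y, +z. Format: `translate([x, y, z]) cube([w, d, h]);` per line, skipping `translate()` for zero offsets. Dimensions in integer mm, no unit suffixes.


cube([301, 130, 17]);
translate([0, 0, 17]) cube([301, 17, 89]);
translate([0, 113, 17]) cube([301, 17, 89]);
translate([0, 17, 17]) cube([17, 96, 89]);
translate([284, 17, 17]) cube([17, 96, 89]);


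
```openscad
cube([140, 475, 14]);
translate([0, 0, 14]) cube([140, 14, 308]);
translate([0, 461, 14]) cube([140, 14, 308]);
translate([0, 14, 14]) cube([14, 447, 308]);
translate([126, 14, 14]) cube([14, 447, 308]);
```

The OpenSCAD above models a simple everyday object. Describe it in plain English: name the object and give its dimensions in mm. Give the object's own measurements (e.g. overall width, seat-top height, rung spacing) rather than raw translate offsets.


An open-topped rectangular box: outside dimensions 140×475×322 mm, with a uniform wall and base thickness of 14 mm. The base is a full 140×475 slab on the floor; four walls sit on top of the base. The front and back walls (the −y and +y sides) span the full width; the two side walls fit between them.


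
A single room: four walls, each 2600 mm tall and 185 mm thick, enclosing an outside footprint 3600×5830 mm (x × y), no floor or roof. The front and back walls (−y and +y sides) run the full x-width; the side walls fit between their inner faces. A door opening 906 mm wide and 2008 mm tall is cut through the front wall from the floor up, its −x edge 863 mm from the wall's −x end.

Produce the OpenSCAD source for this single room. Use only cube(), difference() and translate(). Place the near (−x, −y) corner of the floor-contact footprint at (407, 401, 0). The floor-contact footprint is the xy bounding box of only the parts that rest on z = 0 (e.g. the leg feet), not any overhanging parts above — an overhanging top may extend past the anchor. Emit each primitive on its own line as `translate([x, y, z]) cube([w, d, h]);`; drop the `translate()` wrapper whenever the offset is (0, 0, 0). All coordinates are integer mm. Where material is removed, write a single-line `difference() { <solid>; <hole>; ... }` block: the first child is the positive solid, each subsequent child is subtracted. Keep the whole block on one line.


difference() { translate([407, 401, 0]) cube([3600, 185, 2600]); translate([1270, 401, 0]) cube([906, 185, 2008]); }
translate([407, 6046, 0]) cube([3600, 185, 2600]);
translate([407, 586, 0]) cube([185, 5460, 2600]);
translate([3822, 586, 0]) cube([185, 5460, 2600]);


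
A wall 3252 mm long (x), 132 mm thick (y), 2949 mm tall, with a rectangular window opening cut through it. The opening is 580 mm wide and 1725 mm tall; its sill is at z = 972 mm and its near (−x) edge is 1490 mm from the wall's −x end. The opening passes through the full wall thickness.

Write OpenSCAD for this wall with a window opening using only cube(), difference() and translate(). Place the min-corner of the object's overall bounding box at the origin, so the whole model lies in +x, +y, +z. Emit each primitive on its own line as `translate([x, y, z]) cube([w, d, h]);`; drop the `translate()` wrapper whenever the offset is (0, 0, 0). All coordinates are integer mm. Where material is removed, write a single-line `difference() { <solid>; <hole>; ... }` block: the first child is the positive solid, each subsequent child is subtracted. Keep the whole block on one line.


difference() { cube([3252, 132, 2949]); translate([1490, 0, 972]) cube([580, 132, 1725]); }


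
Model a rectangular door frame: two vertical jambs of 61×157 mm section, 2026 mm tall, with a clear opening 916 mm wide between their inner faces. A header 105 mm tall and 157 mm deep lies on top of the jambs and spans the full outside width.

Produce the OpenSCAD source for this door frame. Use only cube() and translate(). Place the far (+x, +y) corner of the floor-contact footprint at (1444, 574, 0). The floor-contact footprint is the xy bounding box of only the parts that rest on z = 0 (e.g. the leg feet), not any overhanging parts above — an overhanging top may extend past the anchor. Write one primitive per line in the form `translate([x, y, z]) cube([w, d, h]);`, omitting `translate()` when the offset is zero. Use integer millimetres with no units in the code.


translate([406, 417, 0]) cube([61, 157, 2026]);
translate([1383, 417, 0]) cube([61, 157, 2026]);
translate([406, 417, 2026]) cube([1038, 157, 105]);


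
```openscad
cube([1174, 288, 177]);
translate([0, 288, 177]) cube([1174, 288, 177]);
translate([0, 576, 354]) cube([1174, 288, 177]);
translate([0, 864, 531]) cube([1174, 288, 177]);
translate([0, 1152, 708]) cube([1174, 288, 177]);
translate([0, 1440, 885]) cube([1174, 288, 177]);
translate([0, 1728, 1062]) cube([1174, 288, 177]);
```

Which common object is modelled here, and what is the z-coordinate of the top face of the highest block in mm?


A staircase. The total rise is 1239 mm.

7 identical blocks, each offset up and back from the previous — a staircase. Each step is 177 mm tall and there are 7 of them, so the total rise is 7 × 177 = 1239 mm.


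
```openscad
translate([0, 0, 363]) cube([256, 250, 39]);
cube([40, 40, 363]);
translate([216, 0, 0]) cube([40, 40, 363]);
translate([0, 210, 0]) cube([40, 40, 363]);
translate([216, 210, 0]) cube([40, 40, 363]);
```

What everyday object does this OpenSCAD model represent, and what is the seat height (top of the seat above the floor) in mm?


A stool. The seat height is 402 mm.

A 256×250×39 slab at z = 363 on four corner posts — a stool. The seat top is 363 + 39 = 402 mm.


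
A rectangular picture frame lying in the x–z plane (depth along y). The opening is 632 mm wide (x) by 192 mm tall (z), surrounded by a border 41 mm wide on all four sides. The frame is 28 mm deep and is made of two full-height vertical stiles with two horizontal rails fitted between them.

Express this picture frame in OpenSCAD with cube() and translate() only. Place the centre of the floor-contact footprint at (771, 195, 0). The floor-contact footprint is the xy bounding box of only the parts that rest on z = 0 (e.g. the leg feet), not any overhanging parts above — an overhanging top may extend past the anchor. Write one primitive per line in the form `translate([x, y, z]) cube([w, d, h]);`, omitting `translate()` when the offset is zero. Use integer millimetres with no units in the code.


translate([414, 181, 0]) cube([41, 28, 274]);
translate([1087, 181, 0]) cube([41, 28, 274]);
translate([455, 181, 0]) cube([632, 28, 41]);
translate([455, 181, 233]) cube([632, 28, 41]);


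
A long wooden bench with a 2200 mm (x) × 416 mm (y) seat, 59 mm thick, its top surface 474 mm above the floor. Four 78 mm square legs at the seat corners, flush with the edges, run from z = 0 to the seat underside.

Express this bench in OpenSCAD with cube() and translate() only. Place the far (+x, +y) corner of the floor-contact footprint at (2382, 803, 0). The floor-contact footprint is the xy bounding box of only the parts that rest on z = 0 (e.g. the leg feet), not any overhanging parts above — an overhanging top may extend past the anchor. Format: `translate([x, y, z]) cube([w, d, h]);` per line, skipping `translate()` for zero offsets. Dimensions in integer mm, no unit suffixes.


translate([182, 387, 415]) cube([2200, 416, 59]);
translate([182, 387, 0]) cube([78, 78, 415]);
translate([182, 725, 0]) cube([78, 78, 415]);
translate([2304, 387, 0]) cube([78, 78, 415]);
translate([2304, 725, 0]) cube([78, 78, 415]);


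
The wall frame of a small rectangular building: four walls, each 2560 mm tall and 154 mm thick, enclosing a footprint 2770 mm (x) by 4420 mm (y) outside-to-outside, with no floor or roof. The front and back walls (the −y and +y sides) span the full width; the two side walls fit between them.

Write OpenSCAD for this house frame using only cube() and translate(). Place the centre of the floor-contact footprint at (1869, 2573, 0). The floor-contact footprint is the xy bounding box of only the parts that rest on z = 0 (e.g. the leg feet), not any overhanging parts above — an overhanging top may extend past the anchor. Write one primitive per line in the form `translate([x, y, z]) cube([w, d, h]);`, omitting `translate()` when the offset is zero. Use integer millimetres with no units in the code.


translate([484, 363, 0]) cube([2770, 154, 2560]);
translate([484, 4629, 0]) cube([2770, 154, 2560]);
translate([484, 517, 0]) cube([154, 4112, 2560]);
translate([3100, 517, 0]) cube([154, 4112, 2560]);


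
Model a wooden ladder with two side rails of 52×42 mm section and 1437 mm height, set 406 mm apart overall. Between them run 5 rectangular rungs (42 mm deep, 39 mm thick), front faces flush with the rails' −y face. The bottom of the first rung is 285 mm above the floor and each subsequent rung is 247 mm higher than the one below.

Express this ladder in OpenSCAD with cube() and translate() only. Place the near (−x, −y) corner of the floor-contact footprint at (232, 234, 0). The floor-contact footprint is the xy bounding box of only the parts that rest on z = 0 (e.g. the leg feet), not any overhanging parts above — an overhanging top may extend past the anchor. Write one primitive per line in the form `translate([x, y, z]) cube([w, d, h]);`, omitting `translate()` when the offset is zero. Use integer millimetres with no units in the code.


translate([232, 234, 0]) cube([52, 42, 1437]);
translate([586, 234, 0]) cube([52, 42, 1437]);
translate([284, 234, 285]) cube([302, 42, 39]);
translate([284, 234, 532]) cube([302, 42, 39]);
translate([284, 234, 779]) cube([302, 42, 39]);
translate([284, 234, 1026]) cube([302, 42, 39]);
translate([284, 234, 1273]) cube([302, 42, 39]);


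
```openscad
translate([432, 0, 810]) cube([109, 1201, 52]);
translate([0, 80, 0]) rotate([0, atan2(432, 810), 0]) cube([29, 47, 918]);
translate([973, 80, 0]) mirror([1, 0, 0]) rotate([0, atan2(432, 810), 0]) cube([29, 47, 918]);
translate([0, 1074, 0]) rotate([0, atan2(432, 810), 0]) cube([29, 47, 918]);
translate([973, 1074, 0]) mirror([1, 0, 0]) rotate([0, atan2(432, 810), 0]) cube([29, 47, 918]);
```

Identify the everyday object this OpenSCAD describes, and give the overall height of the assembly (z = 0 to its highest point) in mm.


A sawhorse. The overall height is 862 mm.

A beam across two mirrored pairs of raked legs — a sawhorse. The beam's underside is at z = 810 (matching the legs' vertical rise in atan2(432, 810)) and the beam is 52 mm tall, so its top is at 810 + 52 = 862 mm. The raked legs top out at the beam's underside, so that is the highest point.


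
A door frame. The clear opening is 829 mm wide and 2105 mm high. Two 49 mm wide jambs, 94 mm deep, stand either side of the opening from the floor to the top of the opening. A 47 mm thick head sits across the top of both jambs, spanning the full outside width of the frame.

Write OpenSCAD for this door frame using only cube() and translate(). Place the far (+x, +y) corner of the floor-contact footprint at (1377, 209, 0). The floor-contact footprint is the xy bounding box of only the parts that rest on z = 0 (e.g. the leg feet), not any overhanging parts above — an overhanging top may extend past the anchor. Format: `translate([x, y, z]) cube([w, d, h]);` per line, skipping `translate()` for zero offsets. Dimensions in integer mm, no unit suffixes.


translate([450, 115, 0]) cube([49, 94, 2105]);
translate([1328, 115, 0]) cube([49, 94, 2105]);
translate([450, 115, 2105]) cube([927, 94, 47]);


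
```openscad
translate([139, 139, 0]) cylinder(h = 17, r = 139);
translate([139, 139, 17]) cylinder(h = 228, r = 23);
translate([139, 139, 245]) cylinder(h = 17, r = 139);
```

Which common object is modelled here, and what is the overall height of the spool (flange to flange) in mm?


A spool. The overall height is 262 mm.

Three coaxial cylinders, large–small–large — a spool. Two 17 mm flanges and a 228 mm core give 17 + 228 + 17 = 262 mm.


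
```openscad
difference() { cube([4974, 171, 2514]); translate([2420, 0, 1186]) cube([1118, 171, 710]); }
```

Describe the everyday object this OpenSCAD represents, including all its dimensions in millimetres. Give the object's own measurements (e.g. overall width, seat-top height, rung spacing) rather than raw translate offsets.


A wall 4974 mm long (x), 171 mm thick (y), 2514 mm tall, with a rectangular window opening cut through it. The opening is 1118 mm wide and 710 mm tall; its sill is at z = 1186 mm and its near (−x) edge is 2420 mm from the wall's −x end. The opening passes through the full wall thickness.


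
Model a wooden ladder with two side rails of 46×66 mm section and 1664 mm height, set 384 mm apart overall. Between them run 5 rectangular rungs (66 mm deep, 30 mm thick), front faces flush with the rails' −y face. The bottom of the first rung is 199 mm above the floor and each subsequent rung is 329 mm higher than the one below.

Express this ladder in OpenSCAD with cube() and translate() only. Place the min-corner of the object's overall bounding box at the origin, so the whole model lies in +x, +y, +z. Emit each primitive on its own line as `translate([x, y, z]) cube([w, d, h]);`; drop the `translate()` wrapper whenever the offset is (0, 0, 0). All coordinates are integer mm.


cube([46, 66, 1664]);
translate([338, 0, 0]) cube([46, 66, 1664]);
translate([46, 0, 199]) cube([292, 66, 30]);
translate([46, 0, 528]) cube([292, 66, 30]);
translate([46, 0, 857]) cube([292, 66, 30]);
translate([46, 0, 1186]) cube([292, 66, 30]);
translate([46, 0, 1515]) cube([292, 66, 30]);


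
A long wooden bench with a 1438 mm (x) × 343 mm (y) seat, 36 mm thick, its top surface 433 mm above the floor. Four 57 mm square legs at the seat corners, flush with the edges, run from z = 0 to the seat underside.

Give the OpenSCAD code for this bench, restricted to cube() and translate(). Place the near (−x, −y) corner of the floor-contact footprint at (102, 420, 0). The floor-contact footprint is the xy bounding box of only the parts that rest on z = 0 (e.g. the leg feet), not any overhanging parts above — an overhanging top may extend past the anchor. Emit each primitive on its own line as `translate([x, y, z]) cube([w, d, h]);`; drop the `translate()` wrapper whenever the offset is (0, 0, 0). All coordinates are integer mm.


// leg_h = 433 − 36 = 397
translate([102, 420, 397]) cube([1438, 343, 36]);
translate([102, 420, 0]) cube([57, 57, 397]);
translate([102, 706, 0]) cube([57, 57, 397]);
translate([1483, 420, 0]) cube([57, 57, 397]);
translate([1483, 706, 0]) cube([57, 57, 397]);


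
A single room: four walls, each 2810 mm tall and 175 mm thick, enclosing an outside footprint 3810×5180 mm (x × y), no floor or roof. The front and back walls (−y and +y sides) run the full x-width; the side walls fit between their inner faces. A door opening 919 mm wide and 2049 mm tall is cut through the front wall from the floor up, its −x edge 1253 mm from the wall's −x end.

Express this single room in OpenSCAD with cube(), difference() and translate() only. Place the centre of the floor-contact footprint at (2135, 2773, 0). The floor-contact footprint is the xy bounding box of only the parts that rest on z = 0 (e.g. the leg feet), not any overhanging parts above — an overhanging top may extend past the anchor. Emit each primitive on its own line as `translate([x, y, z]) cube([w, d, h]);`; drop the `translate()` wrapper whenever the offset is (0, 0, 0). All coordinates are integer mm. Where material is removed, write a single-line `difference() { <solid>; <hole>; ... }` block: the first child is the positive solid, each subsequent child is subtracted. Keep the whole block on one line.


difference() { translate([230, 183, 0]) cube([3810, 175, 2810]); translate([1483, 183, 0]) cube([919, 175, 2049]); }
translate([230, 5188, 0]) cube([3810, 175, 2810]);
translate([230, 358, 0]) cube([175, 4830, 2810]);
translate([3865, 358, 0]) cube([175, 4830, 2810]);


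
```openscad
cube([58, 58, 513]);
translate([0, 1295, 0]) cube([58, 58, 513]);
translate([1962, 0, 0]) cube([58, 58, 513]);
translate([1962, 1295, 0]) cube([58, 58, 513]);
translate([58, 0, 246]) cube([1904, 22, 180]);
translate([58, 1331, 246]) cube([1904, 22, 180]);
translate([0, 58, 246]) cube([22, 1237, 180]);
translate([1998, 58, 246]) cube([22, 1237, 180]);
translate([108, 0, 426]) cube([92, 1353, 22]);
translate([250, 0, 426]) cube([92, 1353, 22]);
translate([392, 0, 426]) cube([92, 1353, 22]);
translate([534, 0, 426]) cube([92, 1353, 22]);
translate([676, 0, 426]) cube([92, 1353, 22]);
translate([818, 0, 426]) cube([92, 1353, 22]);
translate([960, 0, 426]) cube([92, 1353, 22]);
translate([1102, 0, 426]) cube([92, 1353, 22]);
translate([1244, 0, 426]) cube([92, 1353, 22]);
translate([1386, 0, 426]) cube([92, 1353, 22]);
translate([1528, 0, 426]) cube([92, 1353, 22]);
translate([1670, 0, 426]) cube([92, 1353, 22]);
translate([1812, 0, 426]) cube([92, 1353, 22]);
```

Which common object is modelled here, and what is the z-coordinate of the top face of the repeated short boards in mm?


A bed frame. The slat-top height is 448 mm.

Four posts, four rails, and a row of slats — a bed frame. Slats sit on the rails at z = 246 + 180 = 426; with slat thickness 22, the top is 448 mm.


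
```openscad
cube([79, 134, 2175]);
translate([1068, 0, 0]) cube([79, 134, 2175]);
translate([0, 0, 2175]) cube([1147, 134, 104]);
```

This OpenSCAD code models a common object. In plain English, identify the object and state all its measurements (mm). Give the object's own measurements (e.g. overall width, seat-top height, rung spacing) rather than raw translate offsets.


A door frame. The clear opening is 989 mm wide and 2175 mm high. Two 79 mm wide jambs, 134 mm deep, stand either side of the opening from the floor to the top of the opening. A 104 mm thick head sits across the top of both jambs, spanning the full outside width of the frame.


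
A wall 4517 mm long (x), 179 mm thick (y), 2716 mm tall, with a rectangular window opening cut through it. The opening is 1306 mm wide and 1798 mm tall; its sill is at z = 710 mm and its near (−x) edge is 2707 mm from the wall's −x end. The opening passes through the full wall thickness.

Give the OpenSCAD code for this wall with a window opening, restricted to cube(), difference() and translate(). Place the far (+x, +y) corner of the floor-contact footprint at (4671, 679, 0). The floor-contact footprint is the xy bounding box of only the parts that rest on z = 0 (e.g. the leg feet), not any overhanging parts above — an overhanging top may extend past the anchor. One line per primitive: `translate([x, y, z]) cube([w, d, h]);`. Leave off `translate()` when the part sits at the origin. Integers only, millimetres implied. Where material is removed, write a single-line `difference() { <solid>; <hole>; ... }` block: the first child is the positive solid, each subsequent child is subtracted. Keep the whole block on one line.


difference() { translate([154, 500, 0]) cube([4517, 179, 2716]); translate([2861, 500, 710]) cube([1306, 179, 1798]); }


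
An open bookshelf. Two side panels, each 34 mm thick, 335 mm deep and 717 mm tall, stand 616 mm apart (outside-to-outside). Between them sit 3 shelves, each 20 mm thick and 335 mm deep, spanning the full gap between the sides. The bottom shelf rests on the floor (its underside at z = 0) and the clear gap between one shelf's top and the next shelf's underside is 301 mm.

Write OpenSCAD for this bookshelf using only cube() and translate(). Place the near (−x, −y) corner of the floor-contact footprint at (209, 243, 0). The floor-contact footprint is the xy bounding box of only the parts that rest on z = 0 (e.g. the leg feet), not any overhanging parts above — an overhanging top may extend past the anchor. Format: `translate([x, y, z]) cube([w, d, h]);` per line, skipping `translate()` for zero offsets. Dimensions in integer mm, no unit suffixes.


translate([209, 243, 0]) cube([34, 335, 717]);
translate([791, 243, 0]) cube([34, 335, 717]);
translate([243, 243, 0]) cube([548, 335, 20]);
translate([243, 243, 321]) cube([548, 335, 20]);
translate([243, 243, 642]) cube([548, 335, 20]);


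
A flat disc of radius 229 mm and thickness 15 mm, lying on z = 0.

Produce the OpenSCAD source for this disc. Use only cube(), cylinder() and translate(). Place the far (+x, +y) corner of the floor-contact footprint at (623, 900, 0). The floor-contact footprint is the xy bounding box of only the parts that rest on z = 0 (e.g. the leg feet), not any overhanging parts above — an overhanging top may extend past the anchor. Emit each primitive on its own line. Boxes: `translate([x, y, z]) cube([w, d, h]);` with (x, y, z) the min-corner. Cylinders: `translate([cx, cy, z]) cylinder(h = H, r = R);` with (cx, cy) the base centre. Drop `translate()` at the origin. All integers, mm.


translate([394, 671, 0]) cylinder(h = 15, r = 229);


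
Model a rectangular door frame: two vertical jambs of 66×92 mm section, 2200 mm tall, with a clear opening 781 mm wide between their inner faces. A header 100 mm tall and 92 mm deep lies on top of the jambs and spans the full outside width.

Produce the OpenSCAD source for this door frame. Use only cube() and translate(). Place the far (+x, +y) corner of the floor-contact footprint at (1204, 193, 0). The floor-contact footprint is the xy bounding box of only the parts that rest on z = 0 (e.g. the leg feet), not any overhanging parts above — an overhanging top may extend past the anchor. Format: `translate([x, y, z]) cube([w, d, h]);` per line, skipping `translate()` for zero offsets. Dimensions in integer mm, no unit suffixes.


translate([291, 101, 0]) cube([66, 92, 2200]);
translate([1138, 101, 0]) cube([66, 92, 2200]);
translate([291, 101, 2200]) cube([913, 92, 100]);


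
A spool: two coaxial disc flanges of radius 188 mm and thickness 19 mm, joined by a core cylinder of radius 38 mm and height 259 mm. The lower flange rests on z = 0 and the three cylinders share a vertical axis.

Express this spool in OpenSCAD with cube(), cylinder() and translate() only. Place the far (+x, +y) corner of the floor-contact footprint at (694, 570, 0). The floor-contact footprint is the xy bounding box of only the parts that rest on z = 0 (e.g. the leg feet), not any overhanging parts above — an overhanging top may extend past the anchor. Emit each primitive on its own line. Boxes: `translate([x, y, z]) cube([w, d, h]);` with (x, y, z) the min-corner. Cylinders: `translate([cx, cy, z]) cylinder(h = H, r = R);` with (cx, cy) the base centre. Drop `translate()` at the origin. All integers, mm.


translate([506, 382, 0]) cylinder(h = 19, r = 188);
translate([506, 382, 19]) cylinder(h = 259, r = 38);
translate([506, 382, 278]) cylinder(h = 19, r = 188);


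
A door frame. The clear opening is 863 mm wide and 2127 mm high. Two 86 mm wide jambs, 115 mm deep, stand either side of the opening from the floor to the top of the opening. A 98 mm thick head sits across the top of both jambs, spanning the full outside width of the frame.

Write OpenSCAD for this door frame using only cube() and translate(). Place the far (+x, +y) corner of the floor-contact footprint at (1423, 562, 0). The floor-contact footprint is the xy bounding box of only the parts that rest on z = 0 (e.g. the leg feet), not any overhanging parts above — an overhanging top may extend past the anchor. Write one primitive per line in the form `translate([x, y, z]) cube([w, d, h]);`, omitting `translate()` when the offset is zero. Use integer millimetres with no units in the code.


translate([388, 447, 0]) cube([86, 115, 2127]);
translate([1337, 447, 0]) cube([86, 115, 2127]);
translate([388, 447, 2127]) cube([1035, 115, 98]);


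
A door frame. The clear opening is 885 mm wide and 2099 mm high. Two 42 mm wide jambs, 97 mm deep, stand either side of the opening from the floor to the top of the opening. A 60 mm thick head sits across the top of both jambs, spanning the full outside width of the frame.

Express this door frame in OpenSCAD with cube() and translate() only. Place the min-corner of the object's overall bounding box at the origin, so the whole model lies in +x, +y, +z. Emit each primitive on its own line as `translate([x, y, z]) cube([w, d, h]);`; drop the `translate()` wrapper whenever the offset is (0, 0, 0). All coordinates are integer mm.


cube([42, 97, 2099]);
translate([927, 0, 0]) cube([42, 97, 2099]);
translate([0, 0, 2099]) cube([969, 97, 60]);


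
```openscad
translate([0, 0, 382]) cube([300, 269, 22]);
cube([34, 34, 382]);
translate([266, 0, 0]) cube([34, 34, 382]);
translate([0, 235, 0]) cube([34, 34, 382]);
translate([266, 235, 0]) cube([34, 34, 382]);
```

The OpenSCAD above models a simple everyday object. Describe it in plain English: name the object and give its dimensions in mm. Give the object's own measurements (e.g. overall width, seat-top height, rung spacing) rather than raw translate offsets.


A simple wooden stool: a rectangular seat 300 mm (x) by 269 mm (y), 22 mm thick, top face at z = 404 mm, on four square legs, each 34×34 mm in cross-section. The legs rest on z = 0, each flush with a corner of the seat.


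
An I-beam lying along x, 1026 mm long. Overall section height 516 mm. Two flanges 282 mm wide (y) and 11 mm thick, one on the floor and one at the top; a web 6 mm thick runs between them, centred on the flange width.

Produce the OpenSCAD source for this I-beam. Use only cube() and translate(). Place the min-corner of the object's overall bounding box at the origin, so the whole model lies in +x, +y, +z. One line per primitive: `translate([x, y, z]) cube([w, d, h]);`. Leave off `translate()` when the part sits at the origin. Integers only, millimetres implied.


cube([1026, 282, 11]);
translate([0, 138, 11]) cube([1026, 6, 494]);
translate([0, 0, 505]) cube([1026, 282, 11]);


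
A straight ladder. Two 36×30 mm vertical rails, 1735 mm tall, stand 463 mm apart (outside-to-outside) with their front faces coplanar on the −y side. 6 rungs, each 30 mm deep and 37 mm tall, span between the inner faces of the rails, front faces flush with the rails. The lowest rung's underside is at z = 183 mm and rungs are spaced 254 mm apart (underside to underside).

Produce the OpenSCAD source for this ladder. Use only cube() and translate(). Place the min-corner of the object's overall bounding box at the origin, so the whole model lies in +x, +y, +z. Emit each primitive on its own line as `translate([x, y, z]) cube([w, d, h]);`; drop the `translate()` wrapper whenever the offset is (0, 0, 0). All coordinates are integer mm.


// rung span = 463 - 2*36 = 391
// rung[k] z = 183 + k*254
cube([36, 30, 1735]);
translate([427, 0, 0]) cube([36, 30, 1735]);
translate([36, 0, 183]) cube([391, 30, 37]);
translate([36, 0, 437]) cube([391, 30, 37]);
translate([36, 0, 691]) cube([391, 30, 37]);
translate([36, 0, 945]) cube([391, 30, 37]);
translate([36, 0, 1199]) cube([391, 30, 37]);
translate([36, 0, 1453]) cube([391, 30, 37]);


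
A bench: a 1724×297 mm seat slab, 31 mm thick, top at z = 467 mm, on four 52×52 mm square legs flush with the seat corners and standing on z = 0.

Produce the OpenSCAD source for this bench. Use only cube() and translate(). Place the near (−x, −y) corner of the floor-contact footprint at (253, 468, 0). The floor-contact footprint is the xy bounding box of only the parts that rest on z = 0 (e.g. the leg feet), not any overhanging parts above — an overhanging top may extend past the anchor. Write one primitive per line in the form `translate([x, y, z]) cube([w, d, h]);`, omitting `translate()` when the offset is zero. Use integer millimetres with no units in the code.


translate([253, 468, 436]) cube([1724, 297, 31]);
translate([253, 468, 0]) cube([52, 52, 436]);
translate([253, 713, 0]) cube([52, 52, 436]);
translate([1925, 468, 0]) cube([52, 52, 436]);
translate([1925, 713, 0]) cube([52, 52, 436]);


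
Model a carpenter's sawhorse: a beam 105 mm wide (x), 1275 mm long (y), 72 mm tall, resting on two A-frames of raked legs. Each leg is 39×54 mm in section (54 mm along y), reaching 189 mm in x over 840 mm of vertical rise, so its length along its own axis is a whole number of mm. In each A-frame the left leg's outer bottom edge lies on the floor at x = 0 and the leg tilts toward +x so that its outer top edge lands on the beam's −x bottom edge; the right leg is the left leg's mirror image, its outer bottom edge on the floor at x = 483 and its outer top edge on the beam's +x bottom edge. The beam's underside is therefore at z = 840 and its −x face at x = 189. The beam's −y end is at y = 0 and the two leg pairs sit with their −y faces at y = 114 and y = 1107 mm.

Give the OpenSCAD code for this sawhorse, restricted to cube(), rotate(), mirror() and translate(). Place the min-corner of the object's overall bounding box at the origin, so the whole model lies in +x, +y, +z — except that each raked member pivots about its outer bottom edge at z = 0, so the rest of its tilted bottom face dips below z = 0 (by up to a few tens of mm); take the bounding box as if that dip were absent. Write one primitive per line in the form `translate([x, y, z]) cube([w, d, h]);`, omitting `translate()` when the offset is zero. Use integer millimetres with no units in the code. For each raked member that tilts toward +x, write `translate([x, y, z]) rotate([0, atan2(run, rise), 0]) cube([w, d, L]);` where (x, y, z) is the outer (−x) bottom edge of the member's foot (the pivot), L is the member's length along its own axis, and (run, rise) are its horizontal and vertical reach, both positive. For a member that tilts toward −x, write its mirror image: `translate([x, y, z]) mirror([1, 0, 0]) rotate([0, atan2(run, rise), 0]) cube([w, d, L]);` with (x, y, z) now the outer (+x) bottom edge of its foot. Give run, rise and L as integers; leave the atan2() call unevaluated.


translate([189, 0, 840]) cube([105, 1275, 72]);
translate([0, 114, 0]) rotate([0, atan2(189, 840), 0]) cube([39, 54, 861]);
translate([483, 114, 0]) mirror([1, 0, 0]) rotate([0, atan2(189, 840), 0]) cube([39, 54, 861]);
translate([0, 1107, 0]) rotate([0, atan2(189, 840), 0]) cube([39, 54, 861]);
translate([483, 1107, 0]) mirror([1, 0, 0]) rotate([0, atan2(189, 840), 0]) cube([39, 54, 861]);
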